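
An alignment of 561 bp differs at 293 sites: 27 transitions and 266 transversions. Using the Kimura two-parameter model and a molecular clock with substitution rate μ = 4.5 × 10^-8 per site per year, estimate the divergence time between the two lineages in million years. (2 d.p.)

12.92

P = 27/561 ≈ 0.048128 and Q = 266/561 ≈ 0.474153.
Under the Kimura two-parameter model, d = −½ ln(1 − 2P − Q) − ¼ ln(1 − 2Q).
1 − 2P − Q = 0.429591, giving −½ ln(0.429591) = 0.422461.
1 − 2Q = 0.051694, giving −¼ ln(0.051694) = 0.740603.
d = 0.422461 + 0.740603 = 1.163064.
Under a molecular clock d = 2μt, so t = d/(2μ) = 1.163064 / (2 × 4.5 × 10^-8) = 12.92 million years.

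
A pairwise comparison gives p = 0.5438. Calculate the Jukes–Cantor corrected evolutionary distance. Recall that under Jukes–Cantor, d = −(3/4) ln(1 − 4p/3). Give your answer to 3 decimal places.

d = −(3/4) ln(1 − 4p/3) = −0.75 ln(1 − 0.725067) = −0.75 ln(0.274933)
  = −0.75 × (-1.291228) = 0.968421 substitutions/site.

0.968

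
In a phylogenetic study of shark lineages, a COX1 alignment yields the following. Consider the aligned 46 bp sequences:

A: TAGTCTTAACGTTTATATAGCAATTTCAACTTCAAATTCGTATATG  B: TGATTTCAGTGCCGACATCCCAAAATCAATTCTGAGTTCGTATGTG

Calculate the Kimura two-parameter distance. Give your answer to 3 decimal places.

0.777

Of 46 sites, 15 differences are transitions and 5 are transversions, so P = 15/46 ≈ 0.326087 and Q = 5/46 ≈ 0.108696.
Under the Kimura two-parameter model, d = −½ ln(1 − 2P − Q) − ¼ ln(1 − 2Q).
1 − 2P − Q = 0.23913, giving −½ ln(0.23913) = 0.715374.
1 − 2Q = 0.782608, giving −¼ ln(0.782608) = 0.061281.
d = 0.715374 + 0.061281 = 0.776655.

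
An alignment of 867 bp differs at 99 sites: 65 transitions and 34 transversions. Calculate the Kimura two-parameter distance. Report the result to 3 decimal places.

P = 65/867 ≈ 0.074971 and Q = 34/867 ≈ 0.039216.
Under the Kimura two-parameter model, d = −½ ln(1 − 2P − Q) − ¼ ln(1 − 2Q).
1 − 2P − Q = 0.810842, giving −½ ln(0.810842) = 0.104841.
1 − 2Q = 0.921568, giving −¼ ln(0.921568) = 0.020420.
d = 0.104841 + 0.020420 = 0.125261.

0.125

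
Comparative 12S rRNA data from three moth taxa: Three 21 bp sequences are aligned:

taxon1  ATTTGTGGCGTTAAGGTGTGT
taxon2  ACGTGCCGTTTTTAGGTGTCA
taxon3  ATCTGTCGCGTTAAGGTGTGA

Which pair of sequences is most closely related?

taxon1 and taxon3

taxon1–taxon2: 9/21 differ, p = 0.429, d = 0.635.
taxon1–taxon3: 3/21 differ, p = 0.143, d = 0.158.
taxon2–taxon3: 7/21 differ, p = 0.333, d = 0.441.
The smallest distance is between taxon1 and taxon3.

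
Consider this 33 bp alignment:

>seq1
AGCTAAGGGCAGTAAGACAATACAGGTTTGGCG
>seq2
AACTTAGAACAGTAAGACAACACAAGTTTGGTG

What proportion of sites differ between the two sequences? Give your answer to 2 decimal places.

0.21

The sequences differ at 7 of 33 positions (sites 2, 5, 8, 9, 21, 25, 32).
p = 7/33 = 0.212121… ≈ 0.21 (to 2 d.p.).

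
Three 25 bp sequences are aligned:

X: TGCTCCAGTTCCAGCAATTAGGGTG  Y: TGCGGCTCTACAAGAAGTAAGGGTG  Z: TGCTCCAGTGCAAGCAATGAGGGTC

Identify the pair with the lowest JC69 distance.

X–Y: 9/25 differ, p = 0.360, d = 0.490.
X–Z: 4/25 differ, p = 0.160, d = 0.180.
Y–Z: 9/25 differ, p = 0.360, d = 0.490.
The smallest distance is between X and Z.

X and Z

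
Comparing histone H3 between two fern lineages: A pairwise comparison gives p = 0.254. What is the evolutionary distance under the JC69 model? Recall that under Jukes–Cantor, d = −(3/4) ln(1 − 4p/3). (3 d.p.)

0.310

d = −(3/4) ln(1 − 4p/3) = −0.75 ln(1 − 0.338667) = −0.75 ln(0.661333)
  = −0.75 × (-0.413498) = 0.310124 substitutions/site.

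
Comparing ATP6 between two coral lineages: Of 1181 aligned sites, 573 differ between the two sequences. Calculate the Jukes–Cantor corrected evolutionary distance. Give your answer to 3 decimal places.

0.781

p = 573/1181 ≈ 0.485182.
d = −(3/4) ln(1 − 4p/3) = −0.75 ln(1 − 0.646909) = −0.75 ln(0.353091)
  = −0.75 × (-1.041029) = 0.780772 substitutions/site.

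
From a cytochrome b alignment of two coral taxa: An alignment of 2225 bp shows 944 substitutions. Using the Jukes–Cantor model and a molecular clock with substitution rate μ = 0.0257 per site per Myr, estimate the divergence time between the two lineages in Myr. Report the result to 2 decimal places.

12.17

p = 944/2225 ≈ 0.42427.
d = −(3/4) ln(1 − 4p/3) = −0.75 ln(1 − 0.565693) = −0.75 ln(0.434307)
  = −0.75 × (-0.834004) = 0.625503 substitutions/site.
Under a molecular clock d = 2μt, so t = d/(2μ) = 0.625503 / (2 × 0.0257) = 12.17 Myr.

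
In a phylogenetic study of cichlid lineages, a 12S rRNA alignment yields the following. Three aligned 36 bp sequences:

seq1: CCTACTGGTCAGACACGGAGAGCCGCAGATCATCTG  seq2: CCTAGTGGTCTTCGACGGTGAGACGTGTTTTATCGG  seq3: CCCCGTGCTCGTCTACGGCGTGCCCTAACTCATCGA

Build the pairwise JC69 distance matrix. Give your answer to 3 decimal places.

d(seq1,seq2) = 0.493, d(seq1,seq3) = 0.673, d(seq2,seq3) = 0.548

seq1–seq2: 13/36 sites differ → p ≈ 0.361111, d = −0.75 ln(1 − 0.481481) = 0.492584 ≈ 0.493.
seq1–seq3: 16/36 sites differ → p ≈ 0.444444, d = −0.75 ln(1 − 0.592592) = 0.673455 ≈ 0.673.
seq2–seq3: 14/36 sites differ → p ≈ 0.388889, d = −0.75 ln(1 − 0.518519) = 0.548166 ≈ 0.548.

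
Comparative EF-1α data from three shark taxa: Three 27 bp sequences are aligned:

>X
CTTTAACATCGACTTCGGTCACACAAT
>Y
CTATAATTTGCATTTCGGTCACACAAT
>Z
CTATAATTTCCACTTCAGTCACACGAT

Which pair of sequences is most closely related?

X–Y: 6/27 differ, p = 0.222, d = 0.264.
X–Z: 6/27 differ, p = 0.222, d = 0.264.
Y–Z: 4/27 differ, p = 0.148, d = 0.165.
The smallest distance is between Y and Z.

Y and Z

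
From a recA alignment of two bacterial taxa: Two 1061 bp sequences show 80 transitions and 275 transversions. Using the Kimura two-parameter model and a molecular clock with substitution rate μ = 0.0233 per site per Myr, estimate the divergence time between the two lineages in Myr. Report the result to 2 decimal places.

9.58

P = 80/1061 ≈ 0.075401 and Q = 275/1061 ≈ 0.259189.
Under the Kimura two-parameter model, d = −½ ln(1 − 2P − Q) − ¼ ln(1 − 2Q).
1 − 2P − Q = 0.590009, giving −½ ln(0.590009) = 0.263809.
1 − 2Q = 0.481622, giving −¼ ln(0.481622) = 0.182649.
d = 0.263809 + 0.182649 = 0.446458.
Under a molecular clock d = 2μt, so t = d/(2μ) = 0.446458 / (2 × 0.0233) = 9.58 Myr.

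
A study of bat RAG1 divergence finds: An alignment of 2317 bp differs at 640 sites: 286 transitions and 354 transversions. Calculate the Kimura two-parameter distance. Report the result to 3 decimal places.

0.346

P = 286/2317 ≈ 0.123435 and Q = 354/2317 ≈ 0.152784.
Under the Kimura two-parameter model, d = −½ ln(1 − 2P − Q) − ¼ ln(1 − 2Q).
1 − 2P − Q = 0.600346, giving −½ ln(0.600346) = 0.255125.
1 − 2Q = 0.694432, giving −¼ ln(0.694432) = 0.091165.
d = 0.255125 + 0.091165 = 0.346290.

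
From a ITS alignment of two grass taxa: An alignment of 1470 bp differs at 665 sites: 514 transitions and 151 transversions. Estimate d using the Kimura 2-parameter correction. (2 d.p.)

0.87

P = 514/1470 ≈ 0.34966 and Q = 151/1470 ≈ 0.102721.
Under the Kimura two-parameter model, d = −½ ln(1 − 2P − Q) − ¼ ln(1 − 2Q).
1 − 2P − Q = 0.197959, giving −½ ln(0.197959) = 0.809848.
1 − 2Q = 0.794558, giving −¼ ln(0.794558) = 0.057492.
d = 0.809848 + 0.057492 = 0.867340.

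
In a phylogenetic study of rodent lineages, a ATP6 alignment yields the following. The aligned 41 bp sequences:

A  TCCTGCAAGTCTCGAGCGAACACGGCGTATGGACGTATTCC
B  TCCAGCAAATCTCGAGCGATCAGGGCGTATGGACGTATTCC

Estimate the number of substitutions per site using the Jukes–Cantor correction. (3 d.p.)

0.105

The sequences differ at 4 of 41 sites (4, 9, 20, 23), so p = 4/41 ≈ 0.097561.
d = −(3/4) ln(1 − 4p/3) = −0.75 ln(1 − 0.130081) = −0.75 ln(0.869919)
  = −0.75 × (-0.139355) = 0.104516 substitutions/site.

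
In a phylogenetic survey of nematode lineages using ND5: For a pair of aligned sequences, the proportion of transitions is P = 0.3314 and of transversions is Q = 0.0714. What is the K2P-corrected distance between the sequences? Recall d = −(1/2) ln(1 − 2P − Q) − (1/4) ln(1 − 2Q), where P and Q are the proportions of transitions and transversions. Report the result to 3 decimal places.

Under the Kimura two-parameter model, d = −½ ln(1 − 2P − Q) − ¼ ln(1 − 2Q).
1 − 2P − Q = 0.2658, giving −½ ln(0.2658) = 0.662506.
1 − 2Q = 0.8572, giving −¼ ln(0.8572) = 0.038521.
d = 0.662506 + 0.038521 = 0.701027.

0.701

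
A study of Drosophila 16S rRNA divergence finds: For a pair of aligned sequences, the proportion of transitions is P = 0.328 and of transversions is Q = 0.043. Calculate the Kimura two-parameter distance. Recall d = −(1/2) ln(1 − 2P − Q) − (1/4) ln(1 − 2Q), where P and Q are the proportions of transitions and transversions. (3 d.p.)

Under the Kimura two-parameter model, d = −½ ln(1 − 2P − Q) − ¼ ln(1 − 2Q).
1 − 2P − Q = 0.301, giving −½ ln(0.301) = 0.600323.
1 − 2Q = 0.914, giving −¼ ln(0.914) = 0.022481.
d = 0.600323 + 0.022481 = 0.622804.

0.623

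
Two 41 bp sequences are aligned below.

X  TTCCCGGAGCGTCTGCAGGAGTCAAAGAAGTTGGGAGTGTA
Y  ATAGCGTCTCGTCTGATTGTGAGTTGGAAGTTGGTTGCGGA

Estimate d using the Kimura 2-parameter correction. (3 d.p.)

0.801

Of 41 sites, 2 differences are transitions and 17 are transversions, so P = 2/41 ≈ 0.04878 and Q = 17/41 ≈ 0.414634.
Under the Kimura two-parameter model, d = −½ ln(1 − 2P − Q) − ¼ ln(1 − 2Q).
1 − 2P − Q = 0.487806, giving −½ ln(0.487806) = 0.358919.
1 − 2Q = 0.170732, giving −¼ ln(0.170732) = 0.441915.
d = 0.358919 + 0.441915 = 0.800834.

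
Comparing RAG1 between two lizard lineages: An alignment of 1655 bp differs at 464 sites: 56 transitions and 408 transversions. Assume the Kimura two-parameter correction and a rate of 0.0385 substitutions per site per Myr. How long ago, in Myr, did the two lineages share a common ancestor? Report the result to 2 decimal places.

P = 56/1655 ≈ 0.033837 and Q = 408/1655 ≈ 0.246526.
Under the Kimura two-parameter model, d = −½ ln(1 − 2P − Q) − ¼ ln(1 − 2Q).
1 − 2P − Q = 0.6858, giving −½ ln(0.6858) = 0.188585.
1 − 2Q = 0.506948, giving −¼ ln(0.506948) = 0.169837.
d = 0.188585 + 0.169837 = 0.358422.
Under a molecular clock d = 2μt, so t = d/(2μ) = 0.358422 / (2 × 0.0385) = 4.65 Myr.

4.65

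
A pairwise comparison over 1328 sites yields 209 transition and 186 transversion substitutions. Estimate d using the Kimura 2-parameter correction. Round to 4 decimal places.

P = 209/1328 ≈ 0.15738 and Q = 186/1328 ≈ 0.14006.
Under the Kimura two-parameter model, d = −½ ln(1 − 2P − Q) − ¼ ln(1 − 2Q).
1 − 2P − Q = 0.54518, giving −½ ln(0.54518) = 0.303320.
1 − 2Q = 0.71988, giving −¼ ln(0.71988) = 0.082168.
d = 0.303320 + 0.082168 = 0.385488.

0.3855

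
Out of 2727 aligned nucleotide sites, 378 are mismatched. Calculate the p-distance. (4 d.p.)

p = 378/2727 = 0.138613… ≈ 0.1386 (to 4 d.p.).

0.1386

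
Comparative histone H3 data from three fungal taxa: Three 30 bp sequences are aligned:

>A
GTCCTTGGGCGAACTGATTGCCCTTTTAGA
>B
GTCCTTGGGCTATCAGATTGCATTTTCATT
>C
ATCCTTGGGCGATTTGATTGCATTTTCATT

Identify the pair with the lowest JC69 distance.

B and C

A–B: 8/30 differ, p = 0.267, d = 0.330.
A–C: 8/30 differ, p = 0.267, d = 0.330.
B–C: 4/30 differ, p = 0.133, d = 0.147.
The smallest distance is between B and C.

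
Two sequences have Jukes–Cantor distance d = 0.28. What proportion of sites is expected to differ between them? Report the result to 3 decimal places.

0.234

p = (3/4)(1 − e^(−4d/3)) = 0.75 × (1 − e^(-0.373333)) = 0.75 × (1 − 0.688436) = 0.233673.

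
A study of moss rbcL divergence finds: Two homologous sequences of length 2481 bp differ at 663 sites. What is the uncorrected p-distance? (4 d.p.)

p = 663/2481 = 0.267230… ≈ 0.2672 (to 4 d.p.).

0.2672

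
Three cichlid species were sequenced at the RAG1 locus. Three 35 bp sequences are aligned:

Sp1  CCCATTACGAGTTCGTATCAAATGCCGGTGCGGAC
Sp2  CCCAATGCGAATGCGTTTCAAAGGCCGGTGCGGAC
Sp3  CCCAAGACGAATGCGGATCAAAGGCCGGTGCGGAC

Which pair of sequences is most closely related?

Sp1–Sp2: 6/35 differ, p = 0.171, d = 0.195.
Sp1–Sp3: 6/35 differ, p = 0.171, d = 0.195.
Sp2–Sp3: 4/35 differ, p = 0.114, d = 0.124.
The smallest distance is between Sp2 and Sp3.

Sp2 and Sp3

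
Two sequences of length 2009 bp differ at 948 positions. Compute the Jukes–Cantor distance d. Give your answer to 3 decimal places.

p = 948/2009 ≈ 0.471877.
d = −(3/4) ln(1 − 4p/3) = −0.75 ln(1 − 0.629169) = −0.75 ln(0.370831)
  = −0.75 × (-0.992009) = 0.744007 substitutions/site.

0.744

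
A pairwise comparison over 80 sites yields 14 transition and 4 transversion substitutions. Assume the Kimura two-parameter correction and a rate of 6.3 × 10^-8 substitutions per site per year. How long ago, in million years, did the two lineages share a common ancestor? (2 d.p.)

2.24

P = 14/80 = 0.175 and Q = 4/80 = 0.05.
Under the Kimura two-parameter model, d = −½ ln(1 − 2P − Q) − ¼ ln(1 − 2Q).
1 − 2P − Q = 0.6, giving −½ ln(0.6) = 0.255413.
1 − 2Q = 0.9, giving −¼ ln(0.9) = 0.026340.
d = 0.255413 + 0.026340 = 0.281753.
Under a molecular clock d = 2μt, so t = d/(2μ) = 0.281753 / (2 × 6.3 × 10^-8) = 2.24 million years.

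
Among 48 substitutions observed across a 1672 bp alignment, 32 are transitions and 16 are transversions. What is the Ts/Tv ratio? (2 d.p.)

R = 32/16 = 2.00.

2.00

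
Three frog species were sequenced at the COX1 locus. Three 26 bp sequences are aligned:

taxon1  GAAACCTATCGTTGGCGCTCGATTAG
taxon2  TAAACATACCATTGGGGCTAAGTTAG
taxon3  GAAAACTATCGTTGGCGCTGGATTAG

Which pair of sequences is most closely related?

taxon1–taxon2: 8/26 differ, p = 0.308, d = 0.396.
taxon1–taxon3: 2/26 differ, p = 0.077, d = 0.081.
taxon2–taxon3: 9/26 differ, p = 0.346, d = 0.464.
The smallest distance is between taxon1 and taxon3.

taxon1 and taxon3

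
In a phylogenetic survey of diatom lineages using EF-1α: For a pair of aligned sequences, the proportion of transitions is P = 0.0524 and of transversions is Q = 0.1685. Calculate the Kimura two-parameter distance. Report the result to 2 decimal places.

0.26

Under the Kimura two-parameter model, d = −½ ln(1 − 2P − Q) − ¼ ln(1 − 2Q).
1 − 2P − Q = 0.7267, giving −½ ln(0.7267) = 0.159621.
1 − 2Q = 0.663, giving −¼ ln(0.663) = 0.102745.
d = 0.159621 + 0.102745 = 0.262366.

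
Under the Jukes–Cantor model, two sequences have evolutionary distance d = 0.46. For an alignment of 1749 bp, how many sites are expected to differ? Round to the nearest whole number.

Invert JC69: p = (3/4)(1 − e^(−4d/3)) = 0.75 × (1 − e^(-0.613333)) = 0.75 × (1 − 0.541543) = 0.343843.
Expected differing sites = pL ≈ 0.343843 × 1749 = 601.381407 ≈ 601.

601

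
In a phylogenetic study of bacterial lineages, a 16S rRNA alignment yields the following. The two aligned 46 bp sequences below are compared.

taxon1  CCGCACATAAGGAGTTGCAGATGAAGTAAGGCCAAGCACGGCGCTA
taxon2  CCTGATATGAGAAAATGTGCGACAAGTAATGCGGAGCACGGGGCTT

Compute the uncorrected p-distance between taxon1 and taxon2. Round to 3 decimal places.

The sequences differ at 18 of 46 positions.
p = 18/46 = 0.391304… ≈ 0.391 (to 3 d.p.).

0.391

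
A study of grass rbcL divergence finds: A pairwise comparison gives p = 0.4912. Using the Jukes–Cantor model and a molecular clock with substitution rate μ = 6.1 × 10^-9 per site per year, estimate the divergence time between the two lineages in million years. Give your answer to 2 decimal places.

65.41

d = −(3/4) ln(1 − 4p/3) = −0.75 ln(1 − 0.654933) = −0.75 ln(0.345067)
  = −0.75 × (-1.064017) = 0.798013 substitutions/site.
Under a molecular clock d = 2μt, so t = d/(2μ) = 0.798013 / (2 × 6.1 × 10^-9) = 65.41 million years.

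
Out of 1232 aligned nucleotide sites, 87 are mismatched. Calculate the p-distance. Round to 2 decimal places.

p = 87/1232 = 0.070616… ≈ 0.07 (to 2 d.p.).

0.07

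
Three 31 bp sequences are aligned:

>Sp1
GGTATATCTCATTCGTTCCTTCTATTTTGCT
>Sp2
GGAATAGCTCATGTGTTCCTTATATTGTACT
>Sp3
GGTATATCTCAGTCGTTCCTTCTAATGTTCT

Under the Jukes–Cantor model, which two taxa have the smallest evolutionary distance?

Sp1 and Sp3

Sp1–Sp2: 7/31 differ, p = 0.226, d = 0.269.
Sp1–Sp3: 4/31 differ, p = 0.129, d = 0.142.
Sp2–Sp3: 8/31 differ, p = 0.258, d = 0.316.
The smallest distance is between Sp1 and Sp3.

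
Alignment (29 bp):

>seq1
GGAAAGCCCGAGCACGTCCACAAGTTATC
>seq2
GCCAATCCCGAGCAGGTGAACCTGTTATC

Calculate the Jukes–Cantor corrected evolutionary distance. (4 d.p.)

0.3439

The sequences differ at 8 of 29 sites (2, 3, 6, 15, 18, 19, 22, 23), so p = 8/29 ≈ 0.275862.
d = −(3/4) ln(1 − 4p/3) = −0.75 ln(1 − 0.367816) = −0.75 ln(0.632184)
  = −0.75 × (-0.458575) = 0.343931 substitutions/site.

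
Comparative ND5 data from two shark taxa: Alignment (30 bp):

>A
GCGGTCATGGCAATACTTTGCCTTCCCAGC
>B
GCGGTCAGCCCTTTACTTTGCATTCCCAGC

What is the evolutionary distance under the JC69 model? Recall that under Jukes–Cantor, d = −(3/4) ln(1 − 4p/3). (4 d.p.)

The sequences differ at 6 of 30 sites (8, 9, 10, 12, 13, 22), so p = 6/30 = 0.2.
d = −(3/4) ln(1 − 4p/3) = −0.75 ln(1 − 0.266667) = −0.75 ln(0.733333)
  = −0.75 × (-0.310155) = 0.232616 substitutions/site.

0.2326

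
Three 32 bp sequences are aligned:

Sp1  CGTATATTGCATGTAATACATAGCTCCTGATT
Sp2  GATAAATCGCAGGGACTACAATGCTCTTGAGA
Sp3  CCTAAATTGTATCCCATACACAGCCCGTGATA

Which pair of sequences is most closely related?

Sp1–Sp2: 12/32 differ, p = 0.375, d = 0.520.
Sp1–Sp3: 10/32 differ, p = 0.313, d = 0.404.
Sp2–Sp3: 14/32 differ, p = 0.438, d = 0.657.
The smallest distance is between Sp1 and Sp3.

Sp1 and Sp3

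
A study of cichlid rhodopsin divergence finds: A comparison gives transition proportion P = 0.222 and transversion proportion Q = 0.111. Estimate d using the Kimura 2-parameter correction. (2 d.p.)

0.47

Under the Kimura two-parameter model, d = −½ ln(1 − 2P − Q) − ¼ ln(1 − 2Q).
1 − 2P − Q = 0.445, giving −½ ln(0.445) = 0.404840.
1 − 2Q = 0.778, giving −¼ ln(0.778) = 0.062757.
d = 0.404840 + 0.062757 = 0.467597.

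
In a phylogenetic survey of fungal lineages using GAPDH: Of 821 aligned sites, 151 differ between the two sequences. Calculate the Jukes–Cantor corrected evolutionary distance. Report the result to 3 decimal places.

p = 151/821 ≈ 0.183922.
d = −(3/4) ln(1 − 4p/3) = −0.75 ln(1 − 0.245229) = −0.75 ln(0.754771)
  = −0.75 × (-0.281341) = 0.211006 substitutions/site.

0.211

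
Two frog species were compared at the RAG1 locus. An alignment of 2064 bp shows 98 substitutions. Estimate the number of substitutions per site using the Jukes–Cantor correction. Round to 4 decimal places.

p = 98/2064 ≈ 0.047481.
d = −(3/4) ln(1 − 4p/3) = −0.75 ln(1 − 0.063308) = −0.75 ln(0.936692)
  = −0.75 × (-0.065401) = 0.049051 substitutions/site.

0.0491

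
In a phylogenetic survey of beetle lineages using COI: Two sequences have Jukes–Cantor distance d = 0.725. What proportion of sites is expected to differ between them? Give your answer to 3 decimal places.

0.465

p = (3/4)(1 − e^(−4d/3)) = 0.75 × (1 − e^(-0.966667)) = 0.75 × (1 − 0.380349) = 0.464738.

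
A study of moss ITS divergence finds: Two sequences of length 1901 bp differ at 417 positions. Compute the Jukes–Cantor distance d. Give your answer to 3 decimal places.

0.259

p = 417/1901 ≈ 0.219358.
d = −(3/4) ln(1 − 4p/3) = −0.75 ln(1 − 0.292477) = −0.75 ln(0.707523)
  = −0.75 × (-0.345985) = 0.259489 substitutions/site.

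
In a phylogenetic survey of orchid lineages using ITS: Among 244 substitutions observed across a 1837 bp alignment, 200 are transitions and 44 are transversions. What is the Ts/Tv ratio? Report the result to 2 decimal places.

4.55

R = 200/44 = 4.545454… ≈ 4.55 (to 2 d.p.).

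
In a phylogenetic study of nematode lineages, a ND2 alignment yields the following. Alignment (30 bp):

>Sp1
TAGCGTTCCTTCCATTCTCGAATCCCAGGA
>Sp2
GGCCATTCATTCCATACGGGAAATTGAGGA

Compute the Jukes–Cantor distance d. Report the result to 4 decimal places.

The sequences differ at 12 of 30 sites, so p = 12/30 = 0.4.
d = −(3/4) ln(1 − 4p/3) = −0.75 ln(1 − 0.533333) = −0.75 ln(0.466667)
  = −0.75 × (-0.762139) = 0.571604 substitutions/site.

0.5716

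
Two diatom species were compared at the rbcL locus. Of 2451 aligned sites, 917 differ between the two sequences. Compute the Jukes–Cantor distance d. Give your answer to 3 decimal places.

0.518

p = 917/2451 ≈ 0.374133.
d = −(3/4) ln(1 − 4p/3) = −0.75 ln(1 − 0.498844) = −0.75 ln(0.501156)
  = −0.75 × (-0.690838) = 0.518129 substitutions/site.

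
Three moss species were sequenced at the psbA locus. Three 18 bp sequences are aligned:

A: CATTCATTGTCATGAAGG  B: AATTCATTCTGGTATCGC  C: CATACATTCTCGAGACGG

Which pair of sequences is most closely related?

A–B: 8/18 differ, p = 0.444, d = 0.673.
A–C: 5/18 differ, p = 0.278, d = 0.347.
B–C: 7/18 differ, p = 0.389, d = 0.548.
The smallest distance is between A and C.

A and C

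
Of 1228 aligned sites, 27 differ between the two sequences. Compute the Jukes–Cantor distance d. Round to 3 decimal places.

p = 27/1228 ≈ 0.021987.
d = −(3/4) ln(1 − 4p/3) = −0.75 ln(1 − 0.029316) = −0.75 ln(0.970684)
  = −0.75 × (-0.029754) = 0.022316 substitutions/site.

0.022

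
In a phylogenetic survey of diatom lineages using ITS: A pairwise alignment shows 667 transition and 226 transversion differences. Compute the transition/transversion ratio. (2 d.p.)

R = 667/226 = 2.951327… ≈ 2.95 (to 2 d.p.).

2.95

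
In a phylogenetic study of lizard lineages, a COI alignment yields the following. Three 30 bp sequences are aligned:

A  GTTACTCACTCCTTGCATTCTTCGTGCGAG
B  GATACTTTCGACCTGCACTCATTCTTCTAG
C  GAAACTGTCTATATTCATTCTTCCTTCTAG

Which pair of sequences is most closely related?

B and C

A–B: 12/30 differ, p = 0.400, d = 0.572.
A–C: 11/30 differ, p = 0.367, d = 0.503.
B–C: 9/30 differ, p = 0.300, d = 0.383.
The smallest distance is between B and C.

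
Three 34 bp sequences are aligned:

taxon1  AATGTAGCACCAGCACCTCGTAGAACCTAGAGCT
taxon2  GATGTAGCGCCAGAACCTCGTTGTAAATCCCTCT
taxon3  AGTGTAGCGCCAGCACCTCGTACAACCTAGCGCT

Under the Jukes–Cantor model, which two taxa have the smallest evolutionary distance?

taxon1 and taxon3

taxon1–taxon2: 11/34 differ, p = 0.324, d = 0.423.
taxon1–taxon3: 4/34 differ, p = 0.118, d = 0.128.
taxon2–taxon3: 11/34 differ, p = 0.324, d = 0.423.
The smallest distance is between taxon1 and taxon3.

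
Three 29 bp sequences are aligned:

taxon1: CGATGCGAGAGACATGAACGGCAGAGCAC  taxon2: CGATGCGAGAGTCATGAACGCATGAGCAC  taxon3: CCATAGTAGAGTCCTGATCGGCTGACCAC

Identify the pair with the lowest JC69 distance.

taxon1–taxon2: 4/29 differ, p = 0.138, d = 0.152.
taxon1–taxon3: 9/29 differ, p = 0.310, d = 0.401.
taxon2–taxon3: 9/29 differ, p = 0.310, d = 0.401.
The smallest distance is between taxon1 and taxon2.

taxon1 and taxon2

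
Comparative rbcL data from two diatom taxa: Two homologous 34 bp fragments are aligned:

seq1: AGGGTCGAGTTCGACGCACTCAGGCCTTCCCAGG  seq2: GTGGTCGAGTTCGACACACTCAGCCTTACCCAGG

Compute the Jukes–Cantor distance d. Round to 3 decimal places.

The sequences differ at 6 of 34 sites (1, 2, 16, 24, 26, 28), so p = 6/34 ≈ 0.176471.
d = −(3/4) ln(1 − 4p/3) = −0.75 ln(1 − 0.235295) = −0.75 ln(0.764705)
  = −0.75 × (-0.268265) = 0.201199 substitutions/site.

0.201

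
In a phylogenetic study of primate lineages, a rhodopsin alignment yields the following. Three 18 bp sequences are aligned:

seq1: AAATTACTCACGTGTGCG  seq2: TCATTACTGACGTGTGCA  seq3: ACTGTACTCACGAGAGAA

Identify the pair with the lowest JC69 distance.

seq1 and seq2

seq1–seq2: 4/18 differ, p = 0.222, d = 0.264.
seq1–seq3: 7/18 differ, p = 0.389, d = 0.548.
seq2–seq3: 7/18 differ, p = 0.389, d = 0.548.
The smallest distance is between seq1 and seq2.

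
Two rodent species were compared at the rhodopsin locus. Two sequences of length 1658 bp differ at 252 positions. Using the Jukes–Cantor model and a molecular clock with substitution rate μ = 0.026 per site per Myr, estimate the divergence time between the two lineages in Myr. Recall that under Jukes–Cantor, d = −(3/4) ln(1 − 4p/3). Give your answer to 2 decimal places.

3.27

p = 252/1658 ≈ 0.15199.
d = −(3/4) ln(1 − 4p/3) = −0.75 ln(1 − 0.202653) = −0.75 ln(0.797347)
  = −0.75 × (-0.226465) = 0.169849 substitutions/site.
Under a molecular clock d = 2μt, so t = d/(2μ) = 0.169849 / (2 × 0.026) = 3.27 Myr.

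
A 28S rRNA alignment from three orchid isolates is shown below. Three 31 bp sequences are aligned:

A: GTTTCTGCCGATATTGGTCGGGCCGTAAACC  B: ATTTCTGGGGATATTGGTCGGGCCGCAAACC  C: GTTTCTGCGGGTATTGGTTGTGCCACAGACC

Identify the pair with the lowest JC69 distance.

A and B

A–B: 4/31 differ, p = 0.129, d = 0.142.
A–C: 7/31 differ, p = 0.226, d = 0.269.
B–C: 7/31 differ, p = 0.226, d = 0.269.
The smallest distance is between A and B.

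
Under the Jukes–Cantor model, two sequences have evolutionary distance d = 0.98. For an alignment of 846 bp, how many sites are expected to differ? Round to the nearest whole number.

Invert JC69: p = (3/4)(1 − e^(−4d/3)) = 0.75 × (1 − e^(-1.306667)) = 0.75 × (1 − 0.270721) = 0.546959.
Expected differing sites = pL ≈ 0.546959 × 846 = 462.727314 ≈ 463.

463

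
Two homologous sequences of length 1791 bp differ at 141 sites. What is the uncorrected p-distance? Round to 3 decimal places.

p = 141/1791 = 0.078726… ≈ 0.079 (to 3 d.p.).

0.079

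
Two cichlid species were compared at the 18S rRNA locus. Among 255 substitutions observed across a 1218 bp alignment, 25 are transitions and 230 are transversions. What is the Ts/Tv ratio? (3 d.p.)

R = 25/230 = 0.108695… ≈ 0.109 (to 3 d.p.).

0.109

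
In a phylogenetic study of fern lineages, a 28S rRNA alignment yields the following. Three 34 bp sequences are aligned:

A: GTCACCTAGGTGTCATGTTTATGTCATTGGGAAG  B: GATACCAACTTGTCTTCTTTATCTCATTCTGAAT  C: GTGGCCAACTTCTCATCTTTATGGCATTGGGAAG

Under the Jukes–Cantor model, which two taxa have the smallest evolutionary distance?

A and C

A–B: 11/34 differ, p = 0.324, d = 0.423.
A–C: 8/34 differ, p = 0.235, d = 0.282.
B–C: 10/34 differ, p = 0.294, d = 0.373.
The smallest distance is between A and C.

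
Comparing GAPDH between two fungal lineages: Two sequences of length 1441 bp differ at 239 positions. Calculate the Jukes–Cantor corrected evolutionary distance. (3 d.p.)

0.187

p = 239/1441 ≈ 0.165857.
d = −(3/4) ln(1 − 4p/3) = −0.75 ln(1 − 0.221143) = −0.75 ln(0.778857)
  = −0.75 × (-0.249928) = 0.187446 substitutions/site.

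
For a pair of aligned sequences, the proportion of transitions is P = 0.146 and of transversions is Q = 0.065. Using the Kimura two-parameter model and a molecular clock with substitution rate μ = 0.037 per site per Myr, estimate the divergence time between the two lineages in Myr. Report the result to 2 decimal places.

3.45

Under the Kimura two-parameter model, d = −½ ln(1 − 2P − Q) − ¼ ln(1 − 2Q).
1 − 2P − Q = 0.643, giving −½ ln(0.643) = 0.220805.
1 − 2Q = 0.87, giving −¼ ln(0.87) = 0.034816.
d = 0.220805 + 0.034816 = 0.255621.
Under a molecular clock d = 2μt, so t = d/(2μ) = 0.255621 / (2 × 0.037) = 3.45 Myr.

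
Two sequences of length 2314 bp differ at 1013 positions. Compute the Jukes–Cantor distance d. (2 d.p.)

0.66

p = 1013/2314 ≈ 0.43777.
d = −(3/4) ln(1 − 4p/3) = −0.75 ln(1 − 0.583693) = −0.75 ln(0.416307)
  = −0.75 × (-0.876332) = 0.657249 substitutions/site.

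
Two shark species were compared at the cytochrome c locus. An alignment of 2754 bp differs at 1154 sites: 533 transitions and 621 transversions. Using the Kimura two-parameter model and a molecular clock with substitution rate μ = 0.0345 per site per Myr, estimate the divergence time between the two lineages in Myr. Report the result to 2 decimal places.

9.04

P = 533/2754 ≈ 0.193537 and Q = 621/2754 ≈ 0.22549.
Under the Kimura two-parameter model, d = −½ ln(1 − 2P − Q) − ¼ ln(1 − 2Q).
1 − 2P − Q = 0.387436, giving −½ ln(0.387436) = 0.474102.
1 − 2Q = 0.54902, giving −¼ ln(0.54902) = 0.149905.
d = 0.474102 + 0.149905 = 0.624007.
Under a molecular clock d = 2μt, so t = d/(2μ) = 0.624007 / (2 × 0.0345) = 9.04 Myr.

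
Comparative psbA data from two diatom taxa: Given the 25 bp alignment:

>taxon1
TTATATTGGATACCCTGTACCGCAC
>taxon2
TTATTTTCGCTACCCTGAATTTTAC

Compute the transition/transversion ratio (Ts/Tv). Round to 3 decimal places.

Transitions are A↔G and C↔T; transversions are all other mismatches.
Transitions: 3. Transversions: 5.
R = 3/5 = 0.600.

0.600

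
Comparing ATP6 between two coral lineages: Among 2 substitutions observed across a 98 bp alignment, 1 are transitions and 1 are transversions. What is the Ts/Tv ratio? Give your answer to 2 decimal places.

1.00

R = 1/1 = 1.00.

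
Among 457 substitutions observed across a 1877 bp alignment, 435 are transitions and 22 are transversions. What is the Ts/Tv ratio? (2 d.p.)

19.77

R = 435/22 = 19.772727… ≈ 19.77 (to 2 d.p.).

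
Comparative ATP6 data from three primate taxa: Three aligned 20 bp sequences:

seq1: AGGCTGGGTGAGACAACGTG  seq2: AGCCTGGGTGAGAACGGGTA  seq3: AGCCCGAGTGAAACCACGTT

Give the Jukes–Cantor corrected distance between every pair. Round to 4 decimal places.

d(seq1,seq2) = 0.3831, d(seq1,seq3) = 0.3831, d(seq2,seq3) = 0.4715

seq1–seq2: 6/20 sites differ → p = 0.3, d = −0.75 ln(1 − 0.4) = 0.383119 ≈ 0.3831.
seq1–seq3: 6/20 sites differ → p = 0.3, d = −0.75 ln(1 − 0.4) = 0.383119 ≈ 0.3831.
seq2–seq3: 7/20 sites differ → p = 0.35, d = −0.75 ln(1 − 0.466667) = 0.471457 ≈ 0.4715.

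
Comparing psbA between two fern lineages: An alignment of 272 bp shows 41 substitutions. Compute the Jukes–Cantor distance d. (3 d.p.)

0.168

p = 41/272 ≈ 0.150735.
d = −(3/4) ln(1 − 4p/3) = −0.75 ln(1 − 0.20098) = −0.75 ln(0.79902)
  = −0.75 × (-0.224369) = 0.168277 substitutions/site.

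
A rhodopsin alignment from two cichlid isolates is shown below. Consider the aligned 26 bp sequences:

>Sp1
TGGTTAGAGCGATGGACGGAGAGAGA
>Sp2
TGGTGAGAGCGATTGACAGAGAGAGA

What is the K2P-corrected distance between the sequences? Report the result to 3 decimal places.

Of 26 sites, 1 differences are transitions and 2 are transversions, so P = 1/26 ≈ 0.038462 and Q = 2/26 ≈ 0.076923.
Under the Kimura two-parameter model, d = −½ ln(1 − 2P − Q) − ¼ ln(1 − 2Q).
1 − 2P − Q = 0.846153, giving −½ ln(0.846153) = 0.083528.
1 − 2Q = 0.846154, giving −¼ ln(0.846154) = 0.041763.
d = 0.083528 + 0.041763 = 0.125291.

0.125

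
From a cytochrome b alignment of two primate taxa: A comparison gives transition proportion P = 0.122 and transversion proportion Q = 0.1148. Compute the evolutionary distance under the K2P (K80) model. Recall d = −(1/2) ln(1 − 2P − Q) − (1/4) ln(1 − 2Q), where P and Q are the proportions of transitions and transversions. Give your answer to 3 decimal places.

0.287

Under the Kimura two-parameter model, d = −½ ln(1 − 2P − Q) − ¼ ln(1 − 2Q).
1 − 2P − Q = 0.6412, giving −½ ln(0.6412) = 0.222207.
1 − 2Q = 0.7704, giving −¼ ln(0.7704) = 0.065211.
d = 0.222207 + 0.065211 = 0.287418.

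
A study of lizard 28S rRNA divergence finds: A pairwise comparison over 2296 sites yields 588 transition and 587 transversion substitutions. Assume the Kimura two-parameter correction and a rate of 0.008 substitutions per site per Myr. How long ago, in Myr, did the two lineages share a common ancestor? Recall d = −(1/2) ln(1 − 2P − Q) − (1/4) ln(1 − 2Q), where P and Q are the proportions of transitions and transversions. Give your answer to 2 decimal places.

P = 588/2296 ≈ 0.256098 and Q = 587/2296 ≈ 0.255662.
Under the Kimura two-parameter model, d = −½ ln(1 − 2P − Q) − ¼ ln(1 − 2Q).
1 − 2P − Q = 0.232142, giving −½ ln(0.232142) = 0.730203.
1 − 2Q = 0.488676, giving −¼ ln(0.488676) = 0.179014.
d = 0.730203 + 0.179014 = 0.909217.
Under a molecular clock d = 2μt, so t = d/(2μ) = 0.909217 / (2 × 0.008) = 56.83 Myr.

56.83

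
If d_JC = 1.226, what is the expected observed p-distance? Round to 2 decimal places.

p = (3/4)(1 − e^(−4d/3)) = 0.75 × (1 − e^(-1.634667)) = 0.75 × (1 − 0.195017) = 0.603737.

0.60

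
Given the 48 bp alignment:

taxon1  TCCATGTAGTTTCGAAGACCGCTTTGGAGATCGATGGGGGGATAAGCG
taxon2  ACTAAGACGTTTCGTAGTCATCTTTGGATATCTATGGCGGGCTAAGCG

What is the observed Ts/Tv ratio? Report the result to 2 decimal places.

0.08

Transitions are A↔G and C↔T; transversions are all other mismatches.
Transitions: 1. Transversions: 12.
R = 1/12 = 0.083333… ≈ 0.08 (to 2 d.p.).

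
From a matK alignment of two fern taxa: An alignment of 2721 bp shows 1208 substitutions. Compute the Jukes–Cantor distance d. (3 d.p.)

0.672

p = 1208/2721 ≈ 0.443954.
d = −(3/4) ln(1 − 4p/3) = −0.75 ln(1 − 0.591939) = −0.75 ln(0.408061)
  = −0.75 × (-0.896339) = 0.672254 substitutions/site.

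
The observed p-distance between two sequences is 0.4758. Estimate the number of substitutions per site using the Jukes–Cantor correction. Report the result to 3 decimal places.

0.755

d = −(3/4) ln(1 − 4p/3) = −0.75 ln(1 − 0.6344) = −0.75 ln(0.3656)
  = −0.75 × (-1.006215) = 0.754661 substitutions/site.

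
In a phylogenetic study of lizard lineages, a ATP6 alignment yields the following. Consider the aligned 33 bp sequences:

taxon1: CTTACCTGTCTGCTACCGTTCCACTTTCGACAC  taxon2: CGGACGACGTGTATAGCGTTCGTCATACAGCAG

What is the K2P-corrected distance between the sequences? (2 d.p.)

Of 33 sites, 3 differences are transitions and 15 are transversions, so P = 3/33 ≈ 0.090909 and Q = 15/33 ≈ 0.454545.
Under the Kimura two-parameter model, d = −½ ln(1 − 2P − Q) − ¼ ln(1 − 2Q).
1 − 2P − Q = 0.363637, giving −½ ln(0.363637) = 0.505800.
1 − 2Q = 0.09091, giving −¼ ln(0.09091) = 0.599471.
d = 0.505800 + 0.599471 = 1.105271.

1.11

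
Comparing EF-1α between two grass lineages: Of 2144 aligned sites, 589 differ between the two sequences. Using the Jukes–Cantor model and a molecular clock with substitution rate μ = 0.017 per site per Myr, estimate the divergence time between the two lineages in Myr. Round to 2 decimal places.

p = 589/2144 ≈ 0.27472.
d = −(3/4) ln(1 − 4p/3) = −0.75 ln(1 − 0.366293) = −0.75 ln(0.633707)
  = −0.75 × (-0.456169) = 0.342127 substitutions/site.
Under a molecular clock d = 2μt, so t = d/(2μ) = 0.342127 / (2 × 0.017) = 10.06 Myr.

10.06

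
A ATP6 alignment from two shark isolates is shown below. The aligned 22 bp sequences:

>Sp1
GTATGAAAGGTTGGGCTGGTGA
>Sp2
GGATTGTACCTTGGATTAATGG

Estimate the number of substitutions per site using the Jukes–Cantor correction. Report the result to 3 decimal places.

0.824

The sequences differ at 11 of 22 sites, so p = 11/22 = 0.5.
d = −(3/4) ln(1 − 4p/3) = −0.75 ln(1 − 0.666667) = −0.75 ln(0.333333)
  = −0.75 × (-1.098613) = 0.823960 substitutions/site.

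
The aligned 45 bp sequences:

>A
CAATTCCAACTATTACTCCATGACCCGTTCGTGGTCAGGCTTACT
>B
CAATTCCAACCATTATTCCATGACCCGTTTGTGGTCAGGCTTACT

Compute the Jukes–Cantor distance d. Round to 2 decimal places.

The sequences differ at 3 of 45 sites (11, 16, 30), so p = 3/45 ≈ 0.066667.
d = −(3/4) ln(1 − 4p/3) = −0.75 ln(1 − 0.088889) = −0.75 ln(0.911111)
  = −0.75 × (-0.093091) = 0.069818 substitutions/site.

0.07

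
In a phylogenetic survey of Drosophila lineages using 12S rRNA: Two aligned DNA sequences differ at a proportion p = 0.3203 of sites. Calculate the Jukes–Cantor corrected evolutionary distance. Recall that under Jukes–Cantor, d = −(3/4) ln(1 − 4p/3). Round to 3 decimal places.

0.418

d = −(3/4) ln(1 − 4p/3) = −0.75 ln(1 − 0.427067) = −0.75 ln(0.572933)
  = −0.75 × (-0.556986) = 0.417740 substitutions/site.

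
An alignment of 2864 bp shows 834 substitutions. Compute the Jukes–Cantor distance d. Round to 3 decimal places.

p = 834/2864 ≈ 0.291201.
d = −(3/4) ln(1 − 4p/3) = −0.75 ln(1 − 0.388268) = −0.75 ln(0.611732)
  = −0.75 × (-0.491461) = 0.368596 substitutions/site.

0.369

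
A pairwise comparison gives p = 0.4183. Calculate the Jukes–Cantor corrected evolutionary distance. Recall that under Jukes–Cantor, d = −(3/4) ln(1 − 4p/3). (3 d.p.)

d = −(3/4) ln(1 − 4p/3) = −0.75 ln(1 − 0.557733) = −0.75 ln(0.442267)
  = −0.75 × (-0.815842) = 0.611882 substitutions/site.

0.612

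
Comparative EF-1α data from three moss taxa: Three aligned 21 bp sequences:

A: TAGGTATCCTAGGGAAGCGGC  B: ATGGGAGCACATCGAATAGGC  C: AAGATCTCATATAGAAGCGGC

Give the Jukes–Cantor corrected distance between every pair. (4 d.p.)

d(A,B) = 0.7557, d(A,C) = 0.3597, d(B,C) = 0.6355

A–B: 10/21 sites differ → p ≈ 0.47619, d = −0.75 ln(1 − 0.63492) = 0.755729 ≈ 0.7557.
A–C: 6/21 sites differ → p ≈ 0.285714, d = −0.75 ln(1 − 0.380952) = 0.359679 ≈ 0.3597.
B–C: 9/21 sites differ → p ≈ 0.428571, d = −0.75 ln(1 − 0.571428) = 0.635472 ≈ 0.6355.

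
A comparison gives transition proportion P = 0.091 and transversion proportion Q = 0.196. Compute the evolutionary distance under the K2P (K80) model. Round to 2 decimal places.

0.36

Under the Kimura two-parameter model, d = −½ ln(1 − 2P − Q) − ¼ ln(1 − 2Q).
1 − 2P − Q = 0.622, giving −½ ln(0.622) = 0.237408.
1 − 2Q = 0.608, giving −¼ ln(0.608) = 0.124395.
d = 0.237408 + 0.124395 = 0.361803.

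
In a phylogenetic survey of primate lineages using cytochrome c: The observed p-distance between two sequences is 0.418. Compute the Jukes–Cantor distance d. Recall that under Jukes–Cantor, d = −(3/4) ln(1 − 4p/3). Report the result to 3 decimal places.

0.611

d = −(3/4) ln(1 − 4p/3) = −0.75 ln(1 − 0.557333) = −0.75 ln(0.442667)
  = −0.75 × (-0.814937) = 0.611203 substitutions/site.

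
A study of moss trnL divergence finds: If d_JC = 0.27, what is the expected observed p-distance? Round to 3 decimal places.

0.227

p = (3/4)(1 − e^(−4d/3)) = 0.75 × (1 − e^(-0.36)) = 0.75 × (1 − 0.697676) = 0.226743.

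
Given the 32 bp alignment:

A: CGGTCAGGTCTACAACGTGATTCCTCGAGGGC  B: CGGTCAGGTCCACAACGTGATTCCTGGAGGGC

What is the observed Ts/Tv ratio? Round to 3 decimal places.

1.000

Transitions are A↔G and C↔T; transversions are all other mismatches.
Transitions: 1. Transversions: 1.
R = 1/1 = 1.000.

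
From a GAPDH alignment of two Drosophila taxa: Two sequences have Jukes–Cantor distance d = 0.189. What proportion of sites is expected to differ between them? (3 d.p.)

0.167

p = (3/4)(1 − e^(−4d/3)) = 0.75 × (1 − e^(-0.252)) = 0.75 × (1 − 0.777245) = 0.167066.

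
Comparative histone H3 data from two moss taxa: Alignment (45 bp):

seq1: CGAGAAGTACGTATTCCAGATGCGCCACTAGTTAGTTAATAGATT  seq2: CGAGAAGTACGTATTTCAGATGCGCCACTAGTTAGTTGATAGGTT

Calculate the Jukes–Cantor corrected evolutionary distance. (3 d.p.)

The sequences differ at 3 of 45 sites (16, 38, 43), so p = 3/45 ≈ 0.066667.
d = −(3/4) ln(1 − 4p/3) = −0.75 ln(1 − 0.088889) = −0.75 ln(0.911111)
  = −0.75 × (-0.093091) = 0.069818 substitutions/site.

0.070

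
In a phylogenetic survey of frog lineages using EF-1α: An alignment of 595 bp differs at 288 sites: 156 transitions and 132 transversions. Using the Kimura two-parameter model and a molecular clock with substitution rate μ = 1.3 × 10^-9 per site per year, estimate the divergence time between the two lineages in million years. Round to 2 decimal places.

320.10

P = 156/595 ≈ 0.262185 and Q = 132/595 ≈ 0.221849.
Under the Kimura two-parameter model, d = −½ ln(1 − 2P − Q) − ¼ ln(1 − 2Q).
1 − 2P − Q = 0.253781, giving −½ ln(0.253781) = 0.685642.
1 − 2Q = 0.556302, giving −¼ ln(0.556302) = 0.146611.
d = 0.685642 + 0.146611 = 0.832253.
Under a molecular clock d = 2μt, so t = d/(2μ) = 0.832253 / (2 × 1.3 × 10^-9) = 320.10 million years.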